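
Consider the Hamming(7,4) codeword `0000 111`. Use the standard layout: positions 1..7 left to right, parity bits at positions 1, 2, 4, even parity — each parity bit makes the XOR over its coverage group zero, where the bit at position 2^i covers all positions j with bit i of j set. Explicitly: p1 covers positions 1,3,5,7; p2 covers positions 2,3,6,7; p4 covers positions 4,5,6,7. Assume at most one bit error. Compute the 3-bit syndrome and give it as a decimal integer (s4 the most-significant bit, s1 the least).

4

s1: b1⊕b3⊕b5⊕b7 = 0⊕0⊕1⊕1 = 0
s2: b2⊕b3⊕b6⊕b7 = 0⊕0⊕1⊕1 = 0
s4: b4⊕b5⊕b6⊕b7 = 0⊕1⊕1⊕1 = 1
Syndrome (s4...s1) = 100 → position 4.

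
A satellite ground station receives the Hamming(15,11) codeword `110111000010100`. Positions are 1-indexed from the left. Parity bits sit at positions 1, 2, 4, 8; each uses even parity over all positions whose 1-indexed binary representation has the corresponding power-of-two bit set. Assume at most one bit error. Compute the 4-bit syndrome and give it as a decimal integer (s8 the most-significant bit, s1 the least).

2

s1: b1⊕b3⊕b5⊕b7⊕b9⊕b11⊕b13⊕b15 = 1⊕0⊕1⊕0⊕0⊕1⊕1⊕0 = 0
s2: b2⊕b3⊕b6⊕b7⊕b10⊕b11⊕b14⊕b15 = 1⊕0⊕1⊕0⊕0⊕1⊕0⊕0 = 1
s4: b4⊕b5⊕b6⊕b7⊕b12⊕b13⊕b14⊕b15 = 1⊕1⊕1⊕0⊕0⊕1⊕0⊕0 = 0
s8: b8⊕b9⊕b10⊕b11⊕b12⊕b13⊕b14⊕b15 = 0⊕0⊕0⊕1⊕0⊕1⊕0⊕0 = 0
Syndrome (s8...s1) = 0010 → position 2.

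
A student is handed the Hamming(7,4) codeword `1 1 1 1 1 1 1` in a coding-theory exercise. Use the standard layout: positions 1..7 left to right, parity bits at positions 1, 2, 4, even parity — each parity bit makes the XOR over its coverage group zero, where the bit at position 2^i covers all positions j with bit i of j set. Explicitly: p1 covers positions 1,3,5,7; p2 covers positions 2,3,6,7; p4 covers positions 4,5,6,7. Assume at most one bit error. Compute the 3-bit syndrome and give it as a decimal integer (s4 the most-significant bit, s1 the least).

s1: b1⊕b3⊕b5⊕b7 = 1⊕1⊕1⊕1 = 0
s2: b2⊕b3⊕b6⊕b7 = 1⊕1⊕1⊕1 = 0
s4: b4⊕b5⊕b6⊕b7 = 1⊕1⊕1⊕1 = 0
Syndrome (s4...s1) = 000 → position 0 (no error).

0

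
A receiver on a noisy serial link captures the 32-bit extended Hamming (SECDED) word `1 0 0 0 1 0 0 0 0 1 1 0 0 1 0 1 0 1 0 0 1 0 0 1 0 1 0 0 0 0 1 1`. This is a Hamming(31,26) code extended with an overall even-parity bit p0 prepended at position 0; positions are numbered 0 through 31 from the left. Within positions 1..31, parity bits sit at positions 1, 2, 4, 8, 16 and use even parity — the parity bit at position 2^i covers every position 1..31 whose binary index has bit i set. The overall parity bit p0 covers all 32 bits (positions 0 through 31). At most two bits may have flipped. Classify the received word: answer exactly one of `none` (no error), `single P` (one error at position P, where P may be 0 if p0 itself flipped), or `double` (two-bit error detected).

double

s1: b1⊕b3⊕b5⊕b7⊕b9⊕b11⊕b13⊕b15⊕b17⊕b19⊕b21⊕b23⊕b25⊕b27⊕b29⊕b31 = 0⊕0⊕0⊕0⊕1⊕0⊕1⊕1⊕1⊕0⊕0⊕1⊕1⊕0⊕0⊕1 = 1
s2: b2⊕b3⊕b6⊕b7⊕b10⊕b11⊕b14⊕b15⊕b18⊕b19⊕b22⊕b23⊕b26⊕b27⊕b30⊕b31 = 0⊕0⊕0⊕0⊕1⊕0⊕0⊕1⊕0⊕0⊕0⊕1⊕0⊕0⊕1⊕1 = 1
s4: b4⊕b5⊕b6⊕b7⊕b12⊕b13⊕b14⊕b15⊕b20⊕b21⊕b22⊕b23⊕b28⊕b29⊕b30⊕b31 = 1⊕0⊕0⊕0⊕0⊕1⊕0⊕1⊕1⊕0⊕0⊕1⊕0⊕0⊕1⊕1 = 1
s8: b8⊕b9⊕b10⊕b11⊕b12⊕b13⊕b14⊕b15⊕b24⊕b25⊕b26⊕b27⊕b28⊕b29⊕b30⊕b31 = 0⊕1⊕1⊕0⊕0⊕1⊕0⊕1⊕0⊕1⊕0⊕0⊕0⊕0⊕1⊕1 = 1
s16: b16⊕b17⊕b18⊕b19⊕b20⊕b21⊕b22⊕b23⊕b24⊕b25⊕b26⊕b27⊕b28⊕b29⊕b30⊕b31 = 0⊕1⊕0⊕0⊕1⊕0⊕0⊕1⊕0⊕1⊕0⊕0⊕0⊕0⊕1⊕1 = 0
Syndrome (s16...s1) = 01111 → position 15.
Overall parity (XOR of all 32 bits, including p0): 1⊕0⊕0⊕0⊕1⊕0⊕0⊕0⊕0⊕1⊕1⊕0⊕0⊕1⊕0⊕1⊕0⊕1⊕0⊕0⊕1⊕0⊕0⊕1⊕0⊕1⊕0⊕0⊕0⊕0⊕1⊕1 = 0
Overall=0, syndrome position=15 → double-bit error detected (uncorrectable).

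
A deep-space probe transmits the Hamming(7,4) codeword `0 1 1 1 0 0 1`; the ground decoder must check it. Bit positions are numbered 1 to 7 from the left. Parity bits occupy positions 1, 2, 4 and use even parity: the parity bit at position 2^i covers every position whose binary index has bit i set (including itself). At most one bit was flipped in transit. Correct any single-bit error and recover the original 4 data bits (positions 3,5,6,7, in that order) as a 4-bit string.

1001

s1: b1⊕b3⊕b5⊕b7 = 0⊕1⊕0⊕1 = 0
s2: b2⊕b3⊕b6⊕b7 = 1⊕1⊕0⊕1 = 1
s4: b4⊕b5⊕b6⊕b7 = 1⊕0⊕0⊕1 = 0
Syndrome (s4...s1) = 010 → position 2.
Flip bit 2: corrected codeword = 0011001
Data bits at positions 3,5,6,7: 1001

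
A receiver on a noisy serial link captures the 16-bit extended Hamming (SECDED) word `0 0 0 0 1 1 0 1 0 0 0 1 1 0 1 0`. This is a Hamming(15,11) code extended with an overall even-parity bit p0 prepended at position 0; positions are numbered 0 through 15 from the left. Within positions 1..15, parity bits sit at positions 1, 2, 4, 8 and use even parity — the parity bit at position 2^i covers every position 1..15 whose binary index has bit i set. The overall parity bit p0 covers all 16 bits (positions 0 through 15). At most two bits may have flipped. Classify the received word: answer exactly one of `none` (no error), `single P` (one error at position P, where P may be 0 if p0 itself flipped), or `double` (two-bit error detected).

s1: b1⊕b3⊕b5⊕b7⊕b9⊕b11⊕b13⊕b15 = 0⊕0⊕1⊕1⊕0⊕1⊕0⊕0 = 1
s2: b2⊕b3⊕b6⊕b7⊕b10⊕b11⊕b14⊕b15 = 0⊕0⊕0⊕1⊕0⊕1⊕1⊕0 = 1
s4: b4⊕b5⊕b6⊕b7⊕b12⊕b13⊕b14⊕b15 = 1⊕1⊕0⊕1⊕1⊕0⊕1⊕0 = 1
s8: b8⊕b9⊕b10⊕b11⊕b12⊕b13⊕b14⊕b15 = 0⊕0⊕0⊕1⊕1⊕0⊕1⊕0 = 1
Syndrome (s8...s1) = 1111 → position 15.
Overall parity (XOR of all 16 bits, including p0): 0⊕0⊕0⊕0⊕1⊕1⊕0⊕1⊕0⊕0⊕0⊕1⊕1⊕0⊕1⊕0 = 0
Overall=0, syndrome position=15 → double-bit error detected (uncorrectable).

double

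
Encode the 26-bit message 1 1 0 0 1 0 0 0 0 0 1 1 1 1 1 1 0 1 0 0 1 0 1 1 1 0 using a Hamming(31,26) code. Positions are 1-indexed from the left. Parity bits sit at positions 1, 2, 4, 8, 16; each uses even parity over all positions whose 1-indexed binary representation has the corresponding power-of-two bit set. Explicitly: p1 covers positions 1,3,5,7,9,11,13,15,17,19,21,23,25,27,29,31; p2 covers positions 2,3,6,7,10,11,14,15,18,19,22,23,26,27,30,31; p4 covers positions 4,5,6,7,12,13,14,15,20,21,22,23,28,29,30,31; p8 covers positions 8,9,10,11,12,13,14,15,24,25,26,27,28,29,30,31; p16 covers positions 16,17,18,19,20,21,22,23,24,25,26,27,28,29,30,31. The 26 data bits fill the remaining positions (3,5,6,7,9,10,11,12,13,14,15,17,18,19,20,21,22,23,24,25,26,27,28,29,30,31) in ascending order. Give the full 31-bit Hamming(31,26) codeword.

1110100010000010111110100101110

Place data bits at non-power-of-two positions: b3=1, b5=1, b6=0, b7=0, b9=1, b10=0, b11=0, b12=0, b13=0, b14=0, b15=1, b17=1, b18=1, b19=1, b20=1, b21=1, b22=0, b23=1, b24=0, b25=0, b26=1, b27=0, b28=1, b29=1, b30=1, b31=0.
p1 = XOR of data positions {3,5,7,9,11,13,15,17,19,21,23,25,27,29,31} = 1⊕1⊕0⊕1⊕0⊕0⊕1⊕1⊕1⊕1⊕1⊕0⊕0⊕1⊕0 = 1
p2 = XOR of data positions {3,6,7,10,11,14,15,18,19,22,23,26,27,30,31} = 1⊕0⊕0⊕0⊕0⊕0⊕1⊕1⊕1⊕0⊕1⊕1⊕0⊕1⊕0 = 1
p4 = XOR of data positions {5,6,7,12,13,14,15,20,21,22,23,28,29,30,31} = 1⊕0⊕0⊕0⊕0⊕0⊕1⊕1⊕1⊕0⊕1⊕1⊕1⊕1⊕0 = 0
p8 = XOR of data positions {9,10,11,12,13,14,15,24,25,26,27,28,29,30,31} = 1⊕0⊕0⊕0⊕0⊕0⊕1⊕0⊕0⊕1⊕0⊕1⊕1⊕1⊕0 = 0
p16 = XOR of data positions {17,18,19,20,21,22,23,24,25,26,27,28,29,30,31} = 1⊕1⊕1⊕1⊕1⊕0⊕1⊕0⊕0⊕1⊕0⊕1⊕1⊕1⊕0 = 0
Codeword b1..b31 = 1110100010000010111110100101110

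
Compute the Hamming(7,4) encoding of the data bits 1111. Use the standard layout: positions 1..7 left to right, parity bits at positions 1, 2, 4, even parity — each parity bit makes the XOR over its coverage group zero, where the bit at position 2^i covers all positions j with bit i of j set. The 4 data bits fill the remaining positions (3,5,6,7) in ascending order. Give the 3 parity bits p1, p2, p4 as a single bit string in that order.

Place data bits at non-power-of-two positions: b3=1, b5=1, b6=1, b7=1.
p1 = XOR of data positions {3,5,7} = 1⊕1⊕1 = 1
p2 = XOR of data positions {3,6,7} = 1⊕1⊕1 = 1
p4 = XOR of data positions {5,6,7} = 1⊕1⊕1 = 1
Parity bits p1,p2,p4 = 111

111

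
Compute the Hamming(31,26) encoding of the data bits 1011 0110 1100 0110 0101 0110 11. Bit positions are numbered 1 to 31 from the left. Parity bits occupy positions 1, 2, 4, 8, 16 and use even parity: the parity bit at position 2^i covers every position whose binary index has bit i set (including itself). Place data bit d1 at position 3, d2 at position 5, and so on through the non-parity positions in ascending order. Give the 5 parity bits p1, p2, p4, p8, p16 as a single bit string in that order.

Place data bits at non-power-of-two positions: b3=1, b5=0, b6=1, b7=1, b9=0, b10=1, b11=1, b12=0, b13=1, b14=1, b15=0, b17=0, b18=0, b19=1, b20=1, b21=0, b22=0, b23=1, b24=0, b25=1, b26=0, b27=1, b28=1, b29=0, b30=1, b31=1.
p1 = XOR of data positions {3,5,7,9,11,13,15,17,19,21,23,25,27,29,31} = 1⊕0⊕1⊕0⊕1⊕1⊕0⊕0⊕1⊕0⊕1⊕1⊕1⊕0⊕1 = 1
p2 = XOR of data positions {3,6,7,10,11,14,15,18,19,22,23,26,27,30,31} = 1⊕1⊕1⊕1⊕1⊕1⊕0⊕0⊕1⊕0⊕1⊕0⊕1⊕1⊕1 = 1
p4 = XOR of data positions {5,6,7,12,13,14,15,20,21,22,23,28,29,30,31} = 0⊕1⊕1⊕0⊕1⊕1⊕0⊕1⊕0⊕0⊕1⊕1⊕0⊕1⊕1 = 1
p8 = XOR of data positions {9,10,11,12,13,14,15,24,25,26,27,28,29,30,31} = 0⊕1⊕1⊕0⊕1⊕1⊕0⊕0⊕1⊕0⊕1⊕1⊕0⊕1⊕1 = 1
p16 = XOR of data positions {17,18,19,20,21,22,23,24,25,26,27,28,29,30,31} = 0⊕0⊕1⊕1⊕0⊕0⊕1⊕0⊕1⊕0⊕1⊕1⊕0⊕1⊕1 = 0
Parity bits p1,p2,p4,p8,p16 = 11110

11110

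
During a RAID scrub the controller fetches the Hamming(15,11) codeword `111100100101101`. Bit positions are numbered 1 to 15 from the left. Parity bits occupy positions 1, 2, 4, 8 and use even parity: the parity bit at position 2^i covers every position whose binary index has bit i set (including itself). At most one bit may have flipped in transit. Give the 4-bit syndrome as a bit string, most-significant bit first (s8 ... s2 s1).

s1: b1⊕b3⊕b5⊕b7⊕b9⊕b11⊕b13⊕b15 = 1⊕1⊕0⊕1⊕0⊕0⊕1⊕1 = 1
s2: b2⊕b3⊕b6⊕b7⊕b10⊕b11⊕b14⊕b15 = 1⊕1⊕0⊕1⊕1⊕0⊕0⊕1 = 1
s4: b4⊕b5⊕b6⊕b7⊕b12⊕b13⊕b14⊕b15 = 1⊕0⊕0⊕1⊕1⊕1⊕0⊕1 = 1
s8: b8⊕b9⊕b10⊕b11⊕b12⊕b13⊕b14⊕b15 = 0⊕0⊕1⊕0⊕1⊕1⊕0⊕1 = 0
Syndrome (s8...s1) = 0111 → position 7.

0111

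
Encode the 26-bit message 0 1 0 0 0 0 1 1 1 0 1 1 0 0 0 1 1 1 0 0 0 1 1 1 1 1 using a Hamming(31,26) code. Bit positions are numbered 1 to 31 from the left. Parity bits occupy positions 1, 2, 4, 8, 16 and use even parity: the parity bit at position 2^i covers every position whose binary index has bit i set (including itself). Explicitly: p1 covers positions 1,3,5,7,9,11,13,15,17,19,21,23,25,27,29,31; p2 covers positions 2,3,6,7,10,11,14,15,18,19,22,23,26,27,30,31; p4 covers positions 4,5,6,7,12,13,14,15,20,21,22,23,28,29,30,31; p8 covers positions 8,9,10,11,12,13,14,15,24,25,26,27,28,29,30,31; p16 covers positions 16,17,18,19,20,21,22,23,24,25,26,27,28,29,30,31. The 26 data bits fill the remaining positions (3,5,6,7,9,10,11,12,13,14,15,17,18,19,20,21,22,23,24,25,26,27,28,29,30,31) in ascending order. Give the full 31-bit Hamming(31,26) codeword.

0101100100111011100011100011111

Place data bits at non-power-of-two positions: b3=0, b5=1, b6=0, b7=0, b9=0, b10=0, b11=1, b12=1, b13=1, b14=0, b15=1, b17=1, b18=0, b19=0, b20=0, b21=1, b22=1, b23=1, b24=0, b25=0, b26=0, b27=1, b28=1, b29=1, b30=1, b31=1.
p1 = XOR of data positions {3,5,7,9,11,13,15,17,19,21,23,25,27,29,31} = 0⊕1⊕0⊕0⊕1⊕1⊕1⊕1⊕0⊕1⊕1⊕0⊕1⊕1⊕1 = 0
p2 = XOR of data positions {3,6,7,10,11,14,15,18,19,22,23,26,27,30,31} = 0⊕0⊕0⊕0⊕1⊕0⊕1⊕0⊕0⊕1⊕1⊕0⊕1⊕1⊕1 = 1
p4 = XOR of data positions {5,6,7,12,13,14,15,20,21,22,23,28,29,30,31} = 1⊕0⊕0⊕1⊕1⊕0⊕1⊕0⊕1⊕1⊕1⊕1⊕1⊕1⊕1 = 1
p8 = XOR of data positions {9,10,11,12,13,14,15,24,25,26,27,28,29,30,31} = 0⊕0⊕1⊕1⊕1⊕0⊕1⊕0⊕0⊕0⊕1⊕1⊕1⊕1⊕1 = 1
p16 = XOR of data positions {17,18,19,20,21,22,23,24,25,26,27,28,29,30,31} = 1⊕0⊕0⊕0⊕1⊕1⊕1⊕0⊕0⊕0⊕1⊕1⊕1⊕1⊕1 = 1
Codeword b1..b31 = 0101100100111011100011100011111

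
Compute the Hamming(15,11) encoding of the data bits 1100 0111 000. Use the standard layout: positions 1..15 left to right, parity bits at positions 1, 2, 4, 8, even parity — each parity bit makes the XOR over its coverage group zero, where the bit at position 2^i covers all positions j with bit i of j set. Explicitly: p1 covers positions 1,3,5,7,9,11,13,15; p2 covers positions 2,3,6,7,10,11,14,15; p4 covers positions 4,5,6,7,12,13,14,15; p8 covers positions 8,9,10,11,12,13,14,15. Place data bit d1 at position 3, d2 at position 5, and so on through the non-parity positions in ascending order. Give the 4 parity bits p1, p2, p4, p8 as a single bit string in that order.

Place data bits at non-power-of-two positions: b3=1, b5=1, b6=0, b7=0, b9=0, b10=1, b11=1, b12=1, b13=0, b14=0, b15=0.
p1 = XOR of data positions {3,5,7,9,11,13,15} = 1⊕1⊕0⊕0⊕1⊕0⊕0 = 1
p2 = XOR of data positions {3,6,7,10,11,14,15} = 1⊕0⊕0⊕1⊕1⊕0⊕0 = 1
p4 = XOR of data positions {5,6,7,12,13,14,15} = 1⊕0⊕0⊕1⊕0⊕0⊕0 = 0
p8 = XOR of data positions {9,10,11,12,13,14,15} = 0⊕1⊕1⊕1⊕0⊕0⊕0 = 1
Parity bits p1,p2,p4,p8 = 1101

1101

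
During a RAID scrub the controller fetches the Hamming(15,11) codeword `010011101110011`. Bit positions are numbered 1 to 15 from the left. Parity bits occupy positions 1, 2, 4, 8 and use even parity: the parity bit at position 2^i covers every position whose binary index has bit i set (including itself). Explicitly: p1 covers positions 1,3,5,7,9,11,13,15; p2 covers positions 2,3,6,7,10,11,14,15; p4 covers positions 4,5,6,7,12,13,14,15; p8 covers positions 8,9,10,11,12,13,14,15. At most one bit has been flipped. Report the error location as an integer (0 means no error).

s1: b1⊕b3⊕b5⊕b7⊕b9⊕b11⊕b13⊕b15 = 0⊕0⊕1⊕1⊕1⊕1⊕0⊕1 = 1
s2: b2⊕b3⊕b6⊕b7⊕b10⊕b11⊕b14⊕b15 = 1⊕0⊕1⊕1⊕1⊕1⊕1⊕1 = 1
s4: b4⊕b5⊕b6⊕b7⊕b12⊕b13⊕b14⊕b15 = 0⊕1⊕1⊕1⊕0⊕0⊕1⊕1 = 1
s8: b8⊕b9⊕b10⊕b11⊕b12⊕b13⊕b14⊕b15 = 0⊕1⊕1⊕1⊕0⊕0⊕1⊕1 = 1
Syndrome (s8...s1) = 1111 → position 15.

15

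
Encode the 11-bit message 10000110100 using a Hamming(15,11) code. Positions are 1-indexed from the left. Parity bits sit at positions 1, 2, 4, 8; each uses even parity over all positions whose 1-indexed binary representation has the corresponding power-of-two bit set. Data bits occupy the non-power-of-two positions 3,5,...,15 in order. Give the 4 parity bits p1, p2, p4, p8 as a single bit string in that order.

Place data bits at non-power-of-two positions: b3=1, b5=0, b6=0, b7=0, b9=0, b10=1, b11=1, b12=0, b13=1, b14=0, b15=0.
p1 = XOR of data positions {3,5,7,9,11,13,15} = 1⊕0⊕0⊕0⊕1⊕1⊕0 = 1
p2 = XOR of data positions {3,6,7,10,11,14,15} = 1⊕0⊕0⊕1⊕1⊕0⊕0 = 1
p4 = XOR of data positions {5,6,7,12,13,14,15} = 0⊕0⊕0⊕0⊕1⊕0⊕0 = 1
p8 = XOR of data positions {9,10,11,12,13,14,15} = 0⊕1⊕1⊕0⊕1⊕0⊕0 = 1
Parity bits p1,p2,p4,p8 = 1111

1111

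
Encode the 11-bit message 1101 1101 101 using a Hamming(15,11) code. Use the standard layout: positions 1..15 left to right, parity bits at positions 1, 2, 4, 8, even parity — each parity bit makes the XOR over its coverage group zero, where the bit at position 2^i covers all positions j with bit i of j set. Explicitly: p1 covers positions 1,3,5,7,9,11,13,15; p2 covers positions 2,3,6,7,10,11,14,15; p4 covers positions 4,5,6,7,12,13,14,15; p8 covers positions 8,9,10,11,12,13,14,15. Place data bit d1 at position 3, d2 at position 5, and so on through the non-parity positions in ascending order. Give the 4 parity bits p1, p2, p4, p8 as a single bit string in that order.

Place data bits at non-power-of-two positions: b3=1, b5=1, b6=0, b7=1, b9=1, b10=1, b11=0, b12=1, b13=1, b14=0, b15=1.
p1 = XOR of data positions {3,5,7,9,11,13,15} = 1⊕1⊕1⊕1⊕0⊕1⊕1 = 0
p2 = XOR of data positions {3,6,7,10,11,14,15} = 1⊕0⊕1⊕1⊕0⊕0⊕1 = 0
p4 = XOR of data positions {5,6,7,12,13,14,15} = 1⊕0⊕1⊕1⊕1⊕0⊕1 = 1
p8 = XOR of data positions {9,10,11,12,13,14,15} = 1⊕1⊕0⊕1⊕1⊕0⊕1 = 1
Parity bits p1,p2,p4,p8 = 0011

0011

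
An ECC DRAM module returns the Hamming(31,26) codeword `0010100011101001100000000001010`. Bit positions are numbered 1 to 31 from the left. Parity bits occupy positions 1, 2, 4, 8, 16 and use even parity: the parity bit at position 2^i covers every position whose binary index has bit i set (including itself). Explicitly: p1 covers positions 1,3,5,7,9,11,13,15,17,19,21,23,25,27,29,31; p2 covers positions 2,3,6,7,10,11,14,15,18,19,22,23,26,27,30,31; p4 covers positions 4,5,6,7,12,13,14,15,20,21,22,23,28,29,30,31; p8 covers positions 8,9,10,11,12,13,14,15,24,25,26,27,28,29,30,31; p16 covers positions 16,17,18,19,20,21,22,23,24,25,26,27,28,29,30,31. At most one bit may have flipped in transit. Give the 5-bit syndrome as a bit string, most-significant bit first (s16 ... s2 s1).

s1: b1⊕b3⊕b5⊕b7⊕b9⊕b11⊕b13⊕b15⊕b17⊕b19⊕b21⊕b23⊕b25⊕b27⊕b29⊕b31 = 0⊕1⊕1⊕0⊕1⊕1⊕1⊕0⊕1⊕0⊕0⊕0⊕0⊕0⊕0⊕0 = 0
s2: b2⊕b3⊕b6⊕b7⊕b10⊕b11⊕b14⊕b15⊕b18⊕b19⊕b22⊕b23⊕b26⊕b27⊕b30⊕b31 = 0⊕1⊕0⊕0⊕1⊕1⊕0⊕0⊕0⊕0⊕0⊕0⊕0⊕0⊕1⊕0 = 0
s4: b4⊕b5⊕b6⊕b7⊕b12⊕b13⊕b14⊕b15⊕b20⊕b21⊕b22⊕b23⊕b28⊕b29⊕b30⊕b31 = 0⊕1⊕0⊕0⊕0⊕1⊕0⊕0⊕0⊕0⊕0⊕0⊕1⊕0⊕1⊕0 = 0
s8: b8⊕b9⊕b10⊕b11⊕b12⊕b13⊕b14⊕b15⊕b24⊕b25⊕b26⊕b27⊕b28⊕b29⊕b30⊕b31 = 0⊕1⊕1⊕1⊕0⊕1⊕0⊕0⊕0⊕0⊕0⊕0⊕1⊕0⊕1⊕0 = 0
s16: b16⊕b17⊕b18⊕b19⊕b20⊕b21⊕b22⊕b23⊕b24⊕b25⊕b26⊕b27⊕b28⊕b29⊕b30⊕b31 = 1⊕1⊕0⊕0⊕0⊕0⊕0⊕0⊕0⊕0⊕0⊕0⊕1⊕0⊕1⊕0 = 0
Syndrome (s16...s1) = 00000 → position 0 (no error).

00000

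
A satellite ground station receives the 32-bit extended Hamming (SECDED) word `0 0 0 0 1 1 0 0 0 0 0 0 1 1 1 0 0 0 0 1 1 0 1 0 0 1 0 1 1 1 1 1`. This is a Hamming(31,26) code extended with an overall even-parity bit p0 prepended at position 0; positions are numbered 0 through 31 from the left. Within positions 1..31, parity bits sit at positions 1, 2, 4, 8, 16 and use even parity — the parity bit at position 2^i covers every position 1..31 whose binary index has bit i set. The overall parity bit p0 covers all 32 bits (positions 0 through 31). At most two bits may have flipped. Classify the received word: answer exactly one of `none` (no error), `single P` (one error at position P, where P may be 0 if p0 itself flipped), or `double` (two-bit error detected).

double

s1: b1⊕b3⊕b5⊕b7⊕b9⊕b11⊕b13⊕b15⊕b17⊕b19⊕b21⊕b23⊕b25⊕b27⊕b29⊕b31 = 0⊕0⊕1⊕0⊕0⊕0⊕1⊕0⊕0⊕1⊕0⊕0⊕1⊕1⊕1⊕1 = 1
s2: b2⊕b3⊕b6⊕b7⊕b10⊕b11⊕b14⊕b15⊕b18⊕b19⊕b22⊕b23⊕b26⊕b27⊕b30⊕b31 = 0⊕0⊕0⊕0⊕0⊕0⊕1⊕0⊕0⊕1⊕1⊕0⊕0⊕1⊕1⊕1 = 0
s4: b4⊕b5⊕b6⊕b7⊕b12⊕b13⊕b14⊕b15⊕b20⊕b21⊕b22⊕b23⊕b28⊕b29⊕b30⊕b31 = 1⊕1⊕0⊕0⊕1⊕1⊕1⊕0⊕1⊕0⊕1⊕0⊕1⊕1⊕1⊕1 = 1
s8: b8⊕b9⊕b10⊕b11⊕b12⊕b13⊕b14⊕b15⊕b24⊕b25⊕b26⊕b27⊕b28⊕b29⊕b30⊕b31 = 0⊕0⊕0⊕0⊕1⊕1⊕1⊕0⊕0⊕1⊕0⊕1⊕1⊕1⊕1⊕1 = 1
s16: b16⊕b17⊕b18⊕b19⊕b20⊕b21⊕b22⊕b23⊕b24⊕b25⊕b26⊕b27⊕b28⊕b29⊕b30⊕b31 = 0⊕0⊕0⊕1⊕1⊕0⊕1⊕0⊕0⊕1⊕0⊕1⊕1⊕1⊕1⊕1 = 1
Syndrome (s16...s1) = 11101 → position 29.
Overall parity (XOR of all 32 bits, including p0): 0⊕0⊕0⊕0⊕1⊕1⊕0⊕0⊕0⊕0⊕0⊕0⊕1⊕1⊕1⊕0⊕0⊕0⊕0⊕1⊕1⊕0⊕1⊕0⊕0⊕1⊕0⊕1⊕1⊕1⊕1⊕1 = 0
Overall=0, syndrome position=29 → double-bit error detected (uncorrectable).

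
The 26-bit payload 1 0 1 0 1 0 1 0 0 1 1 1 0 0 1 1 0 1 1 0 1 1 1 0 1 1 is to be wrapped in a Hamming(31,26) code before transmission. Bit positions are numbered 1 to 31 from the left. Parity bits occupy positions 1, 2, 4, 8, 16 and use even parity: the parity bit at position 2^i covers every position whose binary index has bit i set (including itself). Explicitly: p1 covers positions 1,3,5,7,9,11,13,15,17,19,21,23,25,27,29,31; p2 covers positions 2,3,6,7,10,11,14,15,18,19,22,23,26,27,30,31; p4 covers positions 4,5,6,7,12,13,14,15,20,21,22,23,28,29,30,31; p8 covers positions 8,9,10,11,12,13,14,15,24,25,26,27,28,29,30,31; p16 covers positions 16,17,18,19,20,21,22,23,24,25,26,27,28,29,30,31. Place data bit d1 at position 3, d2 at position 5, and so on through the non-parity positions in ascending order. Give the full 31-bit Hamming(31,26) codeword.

Place data bits at non-power-of-two positions: b3=1, b5=0, b6=1, b7=0, b9=1, b10=0, b11=1, b12=0, b13=0, b14=1, b15=1, b17=1, b18=0, b19=0, b20=1, b21=1, b22=0, b23=1, b24=1, b25=0, b26=1, b27=1, b28=1, b29=0, b30=1, b31=1.
p1 = XOR of data positions {3,5,7,9,11,13,15,17,19,21,23,25,27,29,31} = 1⊕0⊕0⊕1⊕1⊕0⊕1⊕1⊕0⊕1⊕1⊕0⊕1⊕0⊕1 = 1
p2 = XOR of data positions {3,6,7,10,11,14,15,18,19,22,23,26,27,30,31} = 1⊕1⊕0⊕0⊕1⊕1⊕1⊕0⊕0⊕0⊕1⊕1⊕1⊕1⊕1 = 0
p4 = XOR of data positions {5,6,7,12,13,14,15,20,21,22,23,28,29,30,31} = 0⊕1⊕0⊕0⊕0⊕1⊕1⊕1⊕1⊕0⊕1⊕1⊕0⊕1⊕1 = 1
p8 = XOR of data positions {9,10,11,12,13,14,15,24,25,26,27,28,29,30,31} = 1⊕0⊕1⊕0⊕0⊕1⊕1⊕1⊕0⊕1⊕1⊕1⊕0⊕1⊕1 = 0
p16 = XOR of data positions {17,18,19,20,21,22,23,24,25,26,27,28,29,30,31} = 1⊕0⊕0⊕1⊕1⊕0⊕1⊕1⊕0⊕1⊕1⊕1⊕0⊕1⊕1 = 0
Codeword b1..b31 = 1011010010100110100110110111011

1011010010100110100110110111011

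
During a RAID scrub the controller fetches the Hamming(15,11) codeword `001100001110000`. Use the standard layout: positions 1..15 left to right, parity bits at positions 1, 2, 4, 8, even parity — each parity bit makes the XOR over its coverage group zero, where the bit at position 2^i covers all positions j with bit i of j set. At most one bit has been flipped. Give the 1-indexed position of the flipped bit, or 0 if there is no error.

s1: b1⊕b3⊕b5⊕b7⊕b9⊕b11⊕b13⊕b15 = 0⊕1⊕0⊕0⊕1⊕1⊕0⊕0 = 1
s2: b2⊕b3⊕b6⊕b7⊕b10⊕b11⊕b14⊕b15 = 0⊕1⊕0⊕0⊕1⊕1⊕0⊕0 = 1
s4: b4⊕b5⊕b6⊕b7⊕b12⊕b13⊕b14⊕b15 = 1⊕0⊕0⊕0⊕0⊕0⊕0⊕0 = 1
s8: b8⊕b9⊕b10⊕b11⊕b12⊕b13⊕b14⊕b15 = 0⊕1⊕1⊕1⊕0⊕0⊕0⊕0 = 1
Syndrome (s8...s1) = 1111 → position 15.

15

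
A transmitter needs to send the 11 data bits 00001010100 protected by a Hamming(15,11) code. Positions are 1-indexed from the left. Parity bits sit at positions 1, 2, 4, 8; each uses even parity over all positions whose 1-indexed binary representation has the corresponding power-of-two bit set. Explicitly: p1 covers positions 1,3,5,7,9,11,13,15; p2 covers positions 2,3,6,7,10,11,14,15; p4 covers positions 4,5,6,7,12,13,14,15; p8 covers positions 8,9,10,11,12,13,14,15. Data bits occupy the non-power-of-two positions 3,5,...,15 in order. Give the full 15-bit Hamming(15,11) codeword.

110100011010100

Place data bits at non-power-of-two positions: b3=0, b5=0, b6=0, b7=0, b9=1, b10=0, b11=1, b12=0, b13=1, b14=0, b15=0.
p1 = XOR of data positions {3,5,7,9,11,13,15} = 0⊕0⊕0⊕1⊕1⊕1⊕0 = 1
p2 = XOR of data positions {3,6,7,10,11,14,15} = 0⊕0⊕0⊕0⊕1⊕0⊕0 = 1
p4 = XOR of data positions {5,6,7,12,13,14,15} = 0⊕0⊕0⊕0⊕1⊕0⊕0 = 1
p8 = XOR of data positions {9,10,11,12,13,14,15} = 1⊕0⊕1⊕0⊕1⊕0⊕0 = 1
Codeword b1..b15 = 110100011010100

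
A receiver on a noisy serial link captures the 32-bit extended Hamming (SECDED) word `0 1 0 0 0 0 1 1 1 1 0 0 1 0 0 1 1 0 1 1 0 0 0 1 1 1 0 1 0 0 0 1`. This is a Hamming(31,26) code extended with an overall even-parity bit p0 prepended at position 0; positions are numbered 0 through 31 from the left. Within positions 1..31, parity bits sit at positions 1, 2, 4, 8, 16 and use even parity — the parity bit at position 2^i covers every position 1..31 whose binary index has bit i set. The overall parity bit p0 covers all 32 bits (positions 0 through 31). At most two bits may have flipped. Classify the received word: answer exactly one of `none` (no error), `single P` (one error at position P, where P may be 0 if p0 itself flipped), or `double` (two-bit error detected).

s1: b1⊕b3⊕b5⊕b7⊕b9⊕b11⊕b13⊕b15⊕b17⊕b19⊕b21⊕b23⊕b25⊕b27⊕b29⊕b31 = 1⊕0⊕0⊕1⊕1⊕0⊕0⊕1⊕0⊕1⊕0⊕1⊕1⊕1⊕0⊕1 = 1
s2: b2⊕b3⊕b6⊕b7⊕b10⊕b11⊕b14⊕b15⊕b18⊕b19⊕b22⊕b23⊕b26⊕b27⊕b30⊕b31 = 0⊕0⊕1⊕1⊕0⊕0⊕0⊕1⊕1⊕1⊕0⊕1⊕0⊕1⊕0⊕1 = 0
s4: b4⊕b5⊕b6⊕b7⊕b12⊕b13⊕b14⊕b15⊕b20⊕b21⊕b22⊕b23⊕b28⊕b29⊕b30⊕b31 = 0⊕0⊕1⊕1⊕1⊕0⊕0⊕1⊕0⊕0⊕0⊕1⊕0⊕0⊕0⊕1 = 0
s8: b8⊕b9⊕b10⊕b11⊕b12⊕b13⊕b14⊕b15⊕b24⊕b25⊕b26⊕b27⊕b28⊕b29⊕b30⊕b31 = 1⊕1⊕0⊕0⊕1⊕0⊕0⊕1⊕1⊕1⊕0⊕1⊕0⊕0⊕0⊕1 = 0
s16: b16⊕b17⊕b18⊕b19⊕b20⊕b21⊕b22⊕b23⊕b24⊕b25⊕b26⊕b27⊕b28⊕b29⊕b30⊕b31 = 1⊕0⊕1⊕1⊕0⊕0⊕0⊕1⊕1⊕1⊕0⊕1⊕0⊕0⊕0⊕1 = 0
Syndrome (s16...s1) = 00001 → position 1.
Overall parity (XOR of all 32 bits, including p0): 0⊕1⊕0⊕0⊕0⊕0⊕1⊕1⊕1⊕1⊕0⊕0⊕1⊕0⊕0⊕1⊕1⊕0⊕1⊕1⊕0⊕0⊕0⊕1⊕1⊕1⊕0⊕1⊕0⊕0⊕0⊕1 = 1
Overall=1, syndrome position=1 → single-bit error at position 1.

single 1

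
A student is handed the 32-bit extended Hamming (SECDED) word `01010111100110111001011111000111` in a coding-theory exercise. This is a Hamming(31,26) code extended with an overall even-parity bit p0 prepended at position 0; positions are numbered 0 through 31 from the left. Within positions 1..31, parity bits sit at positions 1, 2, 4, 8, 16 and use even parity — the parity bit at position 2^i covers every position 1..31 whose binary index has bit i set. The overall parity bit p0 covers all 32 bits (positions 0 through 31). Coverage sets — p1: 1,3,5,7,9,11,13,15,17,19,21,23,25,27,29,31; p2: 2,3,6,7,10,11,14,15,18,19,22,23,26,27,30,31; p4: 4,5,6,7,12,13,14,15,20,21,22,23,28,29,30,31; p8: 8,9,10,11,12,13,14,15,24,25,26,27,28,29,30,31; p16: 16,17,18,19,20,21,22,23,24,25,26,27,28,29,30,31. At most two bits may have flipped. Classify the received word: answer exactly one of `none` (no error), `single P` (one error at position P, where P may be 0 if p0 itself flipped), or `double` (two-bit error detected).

s1: b1⊕b3⊕b5⊕b7⊕b9⊕b11⊕b13⊕b15⊕b17⊕b19⊕b21⊕b23⊕b25⊕b27⊕b29⊕b31 = 1⊕1⊕1⊕1⊕0⊕1⊕0⊕1⊕0⊕1⊕1⊕1⊕1⊕0⊕1⊕1 = 0
s2: b2⊕b3⊕b6⊕b7⊕b10⊕b11⊕b14⊕b15⊕b18⊕b19⊕b22⊕b23⊕b26⊕b27⊕b30⊕b31 = 0⊕1⊕1⊕1⊕0⊕1⊕1⊕1⊕0⊕1⊕1⊕1⊕0⊕0⊕1⊕1 = 1
s4: b4⊕b5⊕b6⊕b7⊕b12⊕b13⊕b14⊕b15⊕b20⊕b21⊕b22⊕b23⊕b28⊕b29⊕b30⊕b31 = 0⊕1⊕1⊕1⊕1⊕0⊕1⊕1⊕0⊕1⊕1⊕1⊕0⊕1⊕1⊕1 = 0
s8: b8⊕b9⊕b10⊕b11⊕b12⊕b13⊕b14⊕b15⊕b24⊕b25⊕b26⊕b27⊕b28⊕b29⊕b30⊕b31 = 1⊕0⊕0⊕1⊕1⊕0⊕1⊕1⊕1⊕1⊕0⊕0⊕0⊕1⊕1⊕1 = 0
s16: b16⊕b17⊕b18⊕b19⊕b20⊕b21⊕b22⊕b23⊕b24⊕b25⊕b26⊕b27⊕b28⊕b29⊕b30⊕b31 = 1⊕0⊕0⊕1⊕0⊕1⊕1⊕1⊕1⊕1⊕0⊕0⊕0⊕1⊕1⊕1 = 0
Syndrome (s16...s1) = 00010 → position 2.
Overall parity (XOR of all 32 bits, including p0): 0⊕1⊕0⊕1⊕0⊕1⊕1⊕1⊕1⊕0⊕0⊕1⊕1⊕0⊕1⊕1⊕1⊕0⊕0⊕1⊕0⊕1⊕1⊕1⊕1⊕1⊕0⊕0⊕0⊕1⊕1⊕1 = 0
Overall=0, syndrome position=2 → double-bit error detected (uncorrectable).

double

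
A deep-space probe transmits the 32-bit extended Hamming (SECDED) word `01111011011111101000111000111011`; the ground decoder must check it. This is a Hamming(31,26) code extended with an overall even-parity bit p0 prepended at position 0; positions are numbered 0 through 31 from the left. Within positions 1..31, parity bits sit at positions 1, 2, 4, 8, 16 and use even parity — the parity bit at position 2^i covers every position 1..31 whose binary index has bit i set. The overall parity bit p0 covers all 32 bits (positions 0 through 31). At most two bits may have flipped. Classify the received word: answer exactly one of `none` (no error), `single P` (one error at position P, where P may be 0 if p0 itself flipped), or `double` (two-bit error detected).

single 25

s1: b1⊕b3⊕b5⊕b7⊕b9⊕b11⊕b13⊕b15⊕b17⊕b19⊕b21⊕b23⊕b25⊕b27⊕b29⊕b31 = 1⊕1⊕0⊕1⊕1⊕1⊕1⊕0⊕0⊕0⊕1⊕0⊕0⊕1⊕0⊕1 = 1
s2: b2⊕b3⊕b6⊕b7⊕b10⊕b11⊕b14⊕b15⊕b18⊕b19⊕b22⊕b23⊕b26⊕b27⊕b30⊕b31 = 1⊕1⊕1⊕1⊕1⊕1⊕1⊕0⊕0⊕0⊕1⊕0⊕1⊕1⊕1⊕1 = 0
s4: b4⊕b5⊕b6⊕b7⊕b12⊕b13⊕b14⊕b15⊕b20⊕b21⊕b22⊕b23⊕b28⊕b29⊕b30⊕b31 = 1⊕0⊕1⊕1⊕1⊕1⊕1⊕0⊕1⊕1⊕1⊕0⊕1⊕0⊕1⊕1 = 0
s8: b8⊕b9⊕b10⊕b11⊕b12⊕b13⊕b14⊕b15⊕b24⊕b25⊕b26⊕b27⊕b28⊕b29⊕b30⊕b31 = 0⊕1⊕1⊕1⊕1⊕1⊕1⊕0⊕0⊕0⊕1⊕1⊕1⊕0⊕1⊕1 = 1
s16: b16⊕b17⊕b18⊕b19⊕b20⊕b21⊕b22⊕b23⊕b24⊕b25⊕b26⊕b27⊕b28⊕b29⊕b30⊕b31 = 1⊕0⊕0⊕0⊕1⊕1⊕1⊕0⊕0⊕0⊕1⊕1⊕1⊕0⊕1⊕1 = 1
Syndrome (s16...s1) = 11001 → position 25.
Overall parity (XOR of all 32 bits, including p0): 0⊕1⊕1⊕1⊕1⊕0⊕1⊕1⊕0⊕1⊕1⊕1⊕1⊕1⊕1⊕0⊕1⊕0⊕0⊕0⊕1⊕1⊕1⊕0⊕0⊕0⊕1⊕1⊕1⊕0⊕1⊕1 = 1
Overall=1, syndrome position=25 → single-bit error at position 25.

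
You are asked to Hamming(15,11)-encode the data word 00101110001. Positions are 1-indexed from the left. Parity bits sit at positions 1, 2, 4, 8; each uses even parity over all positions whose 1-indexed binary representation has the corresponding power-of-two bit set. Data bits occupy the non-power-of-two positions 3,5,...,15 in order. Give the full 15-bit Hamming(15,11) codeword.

100001001110001

Place data bits at non-power-of-two positions: b3=0, b5=0, b6=1, b7=0, b9=1, b10=1, b11=1, b12=0, b13=0, b14=0, b15=1.
p1 = XOR of data positions {3,5,7,9,11,13,15} = 0⊕0⊕0⊕1⊕1⊕0⊕1 = 1
p2 = XOR of data positions {3,6,7,10,11,14,15} = 0⊕1⊕0⊕1⊕1⊕0⊕1 = 0
p4 = XOR of data positions {5,6,7,12,13,14,15} = 0⊕1⊕0⊕0⊕0⊕0⊕1 = 0
p8 = XOR of data positions {9,10,11,12,13,14,15} = 1⊕1⊕1⊕0⊕0⊕0⊕1 = 0
Codeword b1..b15 = 100001001110001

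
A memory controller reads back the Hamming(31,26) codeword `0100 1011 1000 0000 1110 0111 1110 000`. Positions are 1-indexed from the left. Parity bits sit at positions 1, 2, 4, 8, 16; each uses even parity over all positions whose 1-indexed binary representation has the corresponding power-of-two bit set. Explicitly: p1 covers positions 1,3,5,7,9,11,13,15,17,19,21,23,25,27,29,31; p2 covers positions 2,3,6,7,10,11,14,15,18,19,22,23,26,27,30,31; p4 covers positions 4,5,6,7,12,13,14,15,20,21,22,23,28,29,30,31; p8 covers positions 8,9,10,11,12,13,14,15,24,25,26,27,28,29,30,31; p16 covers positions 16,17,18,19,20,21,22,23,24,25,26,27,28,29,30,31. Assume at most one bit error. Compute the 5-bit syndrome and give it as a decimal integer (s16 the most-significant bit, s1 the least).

s1: b1⊕b3⊕b5⊕b7⊕b9⊕b11⊕b13⊕b15⊕b17⊕b19⊕b21⊕b23⊕b25⊕b27⊕b29⊕b31 = 0⊕0⊕1⊕1⊕1⊕0⊕0⊕0⊕1⊕1⊕0⊕1⊕1⊕1⊕0⊕0 = 0
s2: b2⊕b3⊕b6⊕b7⊕b10⊕b11⊕b14⊕b15⊕b18⊕b19⊕b22⊕b23⊕b26⊕b27⊕b30⊕b31 = 1⊕0⊕0⊕1⊕0⊕0⊕0⊕0⊕1⊕1⊕1⊕1⊕1⊕1⊕0⊕0 = 0
s4: b4⊕b5⊕b6⊕b7⊕b12⊕b13⊕b14⊕b15⊕b20⊕b21⊕b22⊕b23⊕b28⊕b29⊕b30⊕b31 = 0⊕1⊕0⊕1⊕0⊕0⊕0⊕0⊕0⊕0⊕1⊕1⊕0⊕0⊕0⊕0 = 0
s8: b8⊕b9⊕b10⊕b11⊕b12⊕b13⊕b14⊕b15⊕b24⊕b25⊕b26⊕b27⊕b28⊕b29⊕b30⊕b31 = 1⊕1⊕0⊕0⊕0⊕0⊕0⊕0⊕1⊕1⊕1⊕1⊕0⊕0⊕0⊕0 = 0
s16: b16⊕b17⊕b18⊕b19⊕b20⊕b21⊕b22⊕b23⊕b24⊕b25⊕b26⊕b27⊕b28⊕b29⊕b30⊕b31 = 0⊕1⊕1⊕1⊕0⊕0⊕1⊕1⊕1⊕1⊕1⊕1⊕0⊕0⊕0⊕0 = 1
Syndrome (s16...s1) = 10000 → position 16.

16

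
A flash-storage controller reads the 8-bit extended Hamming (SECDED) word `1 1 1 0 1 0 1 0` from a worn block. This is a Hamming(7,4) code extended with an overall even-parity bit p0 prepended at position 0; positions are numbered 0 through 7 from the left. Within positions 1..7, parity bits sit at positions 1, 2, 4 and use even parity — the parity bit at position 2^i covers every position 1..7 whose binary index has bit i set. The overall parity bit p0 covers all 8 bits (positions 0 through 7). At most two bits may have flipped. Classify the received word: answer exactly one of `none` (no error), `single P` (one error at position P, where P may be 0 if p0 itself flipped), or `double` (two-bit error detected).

s1: b1⊕b3⊕b5⊕b7 = 1⊕0⊕0⊕0 = 1
s2: b2⊕b3⊕b6⊕b7 = 1⊕0⊕1⊕0 = 0
s4: b4⊕b5⊕b6⊕b7 = 1⊕0⊕1⊕0 = 0
Syndrome (s4...s1) = 001 → position 1.
Overall parity (XOR of all 8 bits, including p0): 1⊕1⊕1⊕0⊕1⊕0⊕1⊕0 = 1
Overall=1, syndrome position=1 → single-bit error at position 1.

single 1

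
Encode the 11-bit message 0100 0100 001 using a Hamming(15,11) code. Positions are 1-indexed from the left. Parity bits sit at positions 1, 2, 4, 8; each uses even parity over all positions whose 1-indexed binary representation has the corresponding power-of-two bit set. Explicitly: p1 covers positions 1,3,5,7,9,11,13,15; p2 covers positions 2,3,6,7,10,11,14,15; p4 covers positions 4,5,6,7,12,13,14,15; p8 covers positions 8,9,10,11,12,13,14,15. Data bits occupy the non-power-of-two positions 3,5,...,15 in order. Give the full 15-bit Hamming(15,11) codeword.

Place data bits at non-power-of-two positions: b3=0, b5=1, b6=0, b7=0, b9=0, b10=1, b11=0, b12=0, b13=0, b14=0, b15=1.
p1 = XOR of data positions {3,5,7,9,11,13,15} = 0⊕1⊕0⊕0⊕0⊕0⊕1 = 0
p2 = XOR of data positions {3,6,7,10,11,14,15} = 0⊕0⊕0⊕1⊕0⊕0⊕1 = 0
p4 = XOR of data positions {5,6,7,12,13,14,15} = 1⊕0⊕0⊕0⊕0⊕0⊕1 = 0
p8 = XOR of data positions {9,10,11,12,13,14,15} = 0⊕1⊕0⊕0⊕0⊕0⊕1 = 0
Codeword b1..b15 = 000010000100001

000010000100001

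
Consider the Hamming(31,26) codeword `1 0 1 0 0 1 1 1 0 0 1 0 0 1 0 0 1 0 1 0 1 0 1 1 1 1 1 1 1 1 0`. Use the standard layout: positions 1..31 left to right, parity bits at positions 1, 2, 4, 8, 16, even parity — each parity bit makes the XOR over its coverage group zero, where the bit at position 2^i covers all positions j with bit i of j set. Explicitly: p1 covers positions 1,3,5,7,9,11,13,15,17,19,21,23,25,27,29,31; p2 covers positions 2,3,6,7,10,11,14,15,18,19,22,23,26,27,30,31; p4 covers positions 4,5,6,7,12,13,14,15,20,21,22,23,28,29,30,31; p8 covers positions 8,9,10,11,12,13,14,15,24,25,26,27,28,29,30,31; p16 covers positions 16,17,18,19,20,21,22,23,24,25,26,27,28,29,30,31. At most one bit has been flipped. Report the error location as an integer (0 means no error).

17

s1: b1⊕b3⊕b5⊕b7⊕b9⊕b11⊕b13⊕b15⊕b17⊕b19⊕b21⊕b23⊕b25⊕b27⊕b29⊕b31 = 1⊕1⊕0⊕1⊕0⊕1⊕0⊕0⊕1⊕1⊕1⊕1⊕1⊕1⊕1⊕0 = 1
s2: b2⊕b3⊕b6⊕b7⊕b10⊕b11⊕b14⊕b15⊕b18⊕b19⊕b22⊕b23⊕b26⊕b27⊕b30⊕b31 = 0⊕1⊕1⊕1⊕0⊕1⊕1⊕0⊕0⊕1⊕0⊕1⊕1⊕1⊕1⊕0 = 0
s4: b4⊕b5⊕b6⊕b7⊕b12⊕b13⊕b14⊕b15⊕b20⊕b21⊕b22⊕b23⊕b28⊕b29⊕b30⊕b31 = 0⊕0⊕1⊕1⊕0⊕0⊕1⊕0⊕0⊕1⊕0⊕1⊕1⊕1⊕1⊕0 = 0
s8: b8⊕b9⊕b10⊕b11⊕b12⊕b13⊕b14⊕b15⊕b24⊕b25⊕b26⊕b27⊕b28⊕b29⊕b30⊕b31 = 1⊕0⊕0⊕1⊕0⊕0⊕1⊕0⊕1⊕1⊕1⊕1⊕1⊕1⊕1⊕0 = 0
s16: b16⊕b17⊕b18⊕b19⊕b20⊕b21⊕b22⊕b23⊕b24⊕b25⊕b26⊕b27⊕b28⊕b29⊕b30⊕b31 = 0⊕1⊕0⊕1⊕0⊕1⊕0⊕1⊕1⊕1⊕1⊕1⊕1⊕1⊕1⊕0 = 1
Syndrome (s16...s1) = 10001 → position 17.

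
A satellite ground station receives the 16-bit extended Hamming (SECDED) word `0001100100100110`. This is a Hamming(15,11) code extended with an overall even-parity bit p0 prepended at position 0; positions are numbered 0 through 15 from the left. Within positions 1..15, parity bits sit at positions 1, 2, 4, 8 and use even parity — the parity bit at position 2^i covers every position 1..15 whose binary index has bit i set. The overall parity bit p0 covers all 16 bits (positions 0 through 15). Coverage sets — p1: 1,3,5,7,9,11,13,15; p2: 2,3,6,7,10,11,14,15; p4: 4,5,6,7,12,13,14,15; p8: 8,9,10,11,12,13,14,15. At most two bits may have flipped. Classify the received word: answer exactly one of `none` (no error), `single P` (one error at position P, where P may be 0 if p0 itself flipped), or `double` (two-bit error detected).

double

s1: b1⊕b3⊕b5⊕b7⊕b9⊕b11⊕b13⊕b15 = 0⊕1⊕0⊕1⊕0⊕0⊕1⊕0 = 1
s2: b2⊕b3⊕b6⊕b7⊕b10⊕b11⊕b14⊕b15 = 0⊕1⊕0⊕1⊕1⊕0⊕1⊕0 = 0
s4: b4⊕b5⊕b6⊕b7⊕b12⊕b13⊕b14⊕b15 = 1⊕0⊕0⊕1⊕0⊕1⊕1⊕0 = 0
s8: b8⊕b9⊕b10⊕b11⊕b12⊕b13⊕b14⊕b15 = 0⊕0⊕1⊕0⊕0⊕1⊕1⊕0 = 1
Syndrome (s8...s1) = 1001 → position 9.
Overall parity (XOR of all 16 bits, including p0): 0⊕0⊕0⊕1⊕1⊕0⊕0⊕1⊕0⊕0⊕1⊕0⊕0⊕1⊕1⊕0 = 0
Overall=0, syndrome position=9 → double-bit error detected (uncorrectable).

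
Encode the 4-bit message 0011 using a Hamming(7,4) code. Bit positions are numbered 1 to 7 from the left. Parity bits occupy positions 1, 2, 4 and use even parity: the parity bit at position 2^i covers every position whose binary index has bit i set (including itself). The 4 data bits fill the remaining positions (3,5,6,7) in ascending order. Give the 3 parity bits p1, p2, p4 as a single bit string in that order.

100

Place data bits at non-power-of-two positions: b3=0, b5=0, b6=1, b7=1.
p1 = XOR of data positions {3,5,7} = 0⊕0⊕1 = 1
p2 = XOR of data positions {3,6,7} = 0⊕1⊕1 = 0
p4 = XOR of data positions {5,6,7} = 0⊕1⊕1 = 0
Parity bits p1,p2,p4 = 100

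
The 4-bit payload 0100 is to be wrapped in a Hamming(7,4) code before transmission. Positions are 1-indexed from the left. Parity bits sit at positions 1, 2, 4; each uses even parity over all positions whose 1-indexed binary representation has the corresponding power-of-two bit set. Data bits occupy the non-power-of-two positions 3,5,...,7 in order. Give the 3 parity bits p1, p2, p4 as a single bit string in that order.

101

Place data bits at non-power-of-two positions: b3=0, b5=1, b6=0, b7=0.
p1 = XOR of data positions {3,5,7} = 0⊕1⊕0 = 1
p2 = XOR of data positions {3,6,7} = 0⊕0⊕0 = 0
p4 = XOR of data positions {5,6,7} = 1⊕0⊕0 = 1
Parity bits p1,p2,p4 = 101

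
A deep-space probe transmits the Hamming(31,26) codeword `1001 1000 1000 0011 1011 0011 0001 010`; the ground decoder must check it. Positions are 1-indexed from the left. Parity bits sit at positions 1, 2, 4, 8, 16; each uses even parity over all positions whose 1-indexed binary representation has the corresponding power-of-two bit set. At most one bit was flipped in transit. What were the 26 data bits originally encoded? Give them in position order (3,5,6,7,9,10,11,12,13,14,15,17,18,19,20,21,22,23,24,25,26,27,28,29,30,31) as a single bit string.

s1: b1⊕b3⊕b5⊕b7⊕b9⊕b11⊕b13⊕b15⊕b17⊕b19⊕b21⊕b23⊕b25⊕b27⊕b29⊕b31 = 1⊕0⊕1⊕0⊕1⊕0⊕0⊕1⊕1⊕1⊕0⊕1⊕0⊕0⊕0⊕0 = 1
s2: b2⊕b3⊕b6⊕b7⊕b10⊕b11⊕b14⊕b15⊕b18⊕b19⊕b22⊕b23⊕b26⊕b27⊕b30⊕b31 = 0⊕0⊕0⊕0⊕0⊕0⊕0⊕1⊕0⊕1⊕0⊕1⊕0⊕0⊕1⊕0 = 0
s4: b4⊕b5⊕b6⊕b7⊕b12⊕b13⊕b14⊕b15⊕b20⊕b21⊕b22⊕b23⊕b28⊕b29⊕b30⊕b31 = 1⊕1⊕0⊕0⊕0⊕0⊕0⊕1⊕1⊕0⊕0⊕1⊕1⊕0⊕1⊕0 = 1
s8: b8⊕b9⊕b10⊕b11⊕b12⊕b13⊕b14⊕b15⊕b24⊕b25⊕b26⊕b27⊕b28⊕b29⊕b30⊕b31 = 0⊕1⊕0⊕0⊕0⊕0⊕0⊕1⊕1⊕0⊕0⊕0⊕1⊕0⊕1⊕0 = 1
s16: b16⊕b17⊕b18⊕b19⊕b20⊕b21⊕b22⊕b23⊕b24⊕b25⊕b26⊕b27⊕b28⊕b29⊕b30⊕b31 = 1⊕1⊕0⊕1⊕1⊕0⊕0⊕1⊕1⊕0⊕0⊕0⊕1⊕0⊕1⊕0 = 0
Syndrome (s16...s1) = 01101 → position 13.
Flip bit 13: corrected codeword = 1001100010001011101100110001010
Data bits at positions 3,5,6,7,9,10,11,12,13,14,15,17,18,19,20,21,22,23,24,25,26,27,28,29,30,31: 01001000101101100110001010

01001000101101100110001010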